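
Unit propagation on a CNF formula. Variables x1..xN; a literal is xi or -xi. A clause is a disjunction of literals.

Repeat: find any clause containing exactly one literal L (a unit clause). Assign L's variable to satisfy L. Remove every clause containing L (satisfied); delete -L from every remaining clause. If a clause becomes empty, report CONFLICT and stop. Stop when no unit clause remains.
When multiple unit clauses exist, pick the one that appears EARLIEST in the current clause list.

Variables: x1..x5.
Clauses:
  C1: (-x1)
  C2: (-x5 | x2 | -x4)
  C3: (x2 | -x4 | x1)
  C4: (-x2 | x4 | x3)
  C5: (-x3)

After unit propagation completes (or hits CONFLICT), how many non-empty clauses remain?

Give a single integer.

Answer: 3

Derivation:
unit clause [-1] forces x1=F; simplify:
  drop 1 from [2, -4, 1] -> [2, -4]
  satisfied 1 clause(s); 4 remain; assigned so far: [1]
unit clause [-3] forces x3=F; simplify:
  drop 3 from [-2, 4, 3] -> [-2, 4]
  satisfied 1 clause(s); 3 remain; assigned so far: [1, 3]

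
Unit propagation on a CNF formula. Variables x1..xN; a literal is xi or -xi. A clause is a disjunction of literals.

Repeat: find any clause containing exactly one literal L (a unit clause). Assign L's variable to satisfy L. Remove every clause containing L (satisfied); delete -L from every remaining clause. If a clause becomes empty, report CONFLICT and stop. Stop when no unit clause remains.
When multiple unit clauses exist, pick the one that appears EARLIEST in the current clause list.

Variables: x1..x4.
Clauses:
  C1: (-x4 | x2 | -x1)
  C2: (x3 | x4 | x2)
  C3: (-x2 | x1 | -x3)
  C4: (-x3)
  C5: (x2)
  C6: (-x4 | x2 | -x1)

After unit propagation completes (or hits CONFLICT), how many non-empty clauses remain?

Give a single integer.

Answer: 0

Derivation:
unit clause [-3] forces x3=F; simplify:
  drop 3 from [3, 4, 2] -> [4, 2]
  satisfied 2 clause(s); 4 remain; assigned so far: [3]
unit clause [2] forces x2=T; simplify:
  satisfied 4 clause(s); 0 remain; assigned so far: [2, 3]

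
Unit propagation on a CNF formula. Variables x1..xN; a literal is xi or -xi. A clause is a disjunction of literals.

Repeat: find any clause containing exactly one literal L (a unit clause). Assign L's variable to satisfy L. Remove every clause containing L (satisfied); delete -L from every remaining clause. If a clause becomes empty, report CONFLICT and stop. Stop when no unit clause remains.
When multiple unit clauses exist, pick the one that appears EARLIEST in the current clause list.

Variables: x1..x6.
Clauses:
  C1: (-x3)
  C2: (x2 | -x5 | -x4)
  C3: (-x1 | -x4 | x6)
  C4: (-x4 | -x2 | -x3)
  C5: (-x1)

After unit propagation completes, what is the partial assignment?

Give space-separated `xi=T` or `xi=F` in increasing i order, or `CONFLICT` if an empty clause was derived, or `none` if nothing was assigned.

unit clause [-3] forces x3=F; simplify:
  satisfied 2 clause(s); 3 remain; assigned so far: [3]
unit clause [-1] forces x1=F; simplify:
  satisfied 2 clause(s); 1 remain; assigned so far: [1, 3]

Answer: x1=F x3=F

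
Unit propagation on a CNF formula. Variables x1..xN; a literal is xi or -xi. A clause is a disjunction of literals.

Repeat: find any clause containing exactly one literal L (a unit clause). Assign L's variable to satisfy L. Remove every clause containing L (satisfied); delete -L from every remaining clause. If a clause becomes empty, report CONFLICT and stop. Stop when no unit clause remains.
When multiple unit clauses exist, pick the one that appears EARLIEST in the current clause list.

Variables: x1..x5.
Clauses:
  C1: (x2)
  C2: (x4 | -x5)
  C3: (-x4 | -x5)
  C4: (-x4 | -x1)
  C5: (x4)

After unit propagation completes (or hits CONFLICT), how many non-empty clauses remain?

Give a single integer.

unit clause [2] forces x2=T; simplify:
  satisfied 1 clause(s); 4 remain; assigned so far: [2]
unit clause [4] forces x4=T; simplify:
  drop -4 from [-4, -5] -> [-5]
  drop -4 from [-4, -1] -> [-1]
  satisfied 2 clause(s); 2 remain; assigned so far: [2, 4]
unit clause [-5] forces x5=F; simplify:
  satisfied 1 clause(s); 1 remain; assigned so far: [2, 4, 5]
unit clause [-1] forces x1=F; simplify:
  satisfied 1 clause(s); 0 remain; assigned so far: [1, 2, 4, 5]

Answer: 0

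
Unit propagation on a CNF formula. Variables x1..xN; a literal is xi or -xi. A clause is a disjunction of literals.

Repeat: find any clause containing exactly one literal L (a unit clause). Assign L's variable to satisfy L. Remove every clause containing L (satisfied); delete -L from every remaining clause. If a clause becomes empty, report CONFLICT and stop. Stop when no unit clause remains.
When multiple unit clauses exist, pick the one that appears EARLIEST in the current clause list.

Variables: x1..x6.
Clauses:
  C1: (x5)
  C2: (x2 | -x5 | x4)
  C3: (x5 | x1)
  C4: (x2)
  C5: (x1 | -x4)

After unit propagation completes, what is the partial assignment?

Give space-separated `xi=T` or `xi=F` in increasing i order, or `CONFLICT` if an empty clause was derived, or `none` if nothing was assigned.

unit clause [5] forces x5=T; simplify:
  drop -5 from [2, -5, 4] -> [2, 4]
  satisfied 2 clause(s); 3 remain; assigned so far: [5]
unit clause [2] forces x2=T; simplify:
  satisfied 2 clause(s); 1 remain; assigned so far: [2, 5]

Answer: x2=T x5=T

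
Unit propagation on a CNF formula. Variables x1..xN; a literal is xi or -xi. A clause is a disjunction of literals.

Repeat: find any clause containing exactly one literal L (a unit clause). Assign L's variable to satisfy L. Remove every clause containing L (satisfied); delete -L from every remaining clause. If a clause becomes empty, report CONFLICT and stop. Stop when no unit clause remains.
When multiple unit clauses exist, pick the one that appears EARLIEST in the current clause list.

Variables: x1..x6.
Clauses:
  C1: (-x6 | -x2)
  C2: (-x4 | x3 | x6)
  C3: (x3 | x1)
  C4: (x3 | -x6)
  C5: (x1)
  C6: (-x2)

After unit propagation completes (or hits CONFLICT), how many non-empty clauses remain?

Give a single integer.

unit clause [1] forces x1=T; simplify:
  satisfied 2 clause(s); 4 remain; assigned so far: [1]
unit clause [-2] forces x2=F; simplify:
  satisfied 2 clause(s); 2 remain; assigned so far: [1, 2]

Answer: 2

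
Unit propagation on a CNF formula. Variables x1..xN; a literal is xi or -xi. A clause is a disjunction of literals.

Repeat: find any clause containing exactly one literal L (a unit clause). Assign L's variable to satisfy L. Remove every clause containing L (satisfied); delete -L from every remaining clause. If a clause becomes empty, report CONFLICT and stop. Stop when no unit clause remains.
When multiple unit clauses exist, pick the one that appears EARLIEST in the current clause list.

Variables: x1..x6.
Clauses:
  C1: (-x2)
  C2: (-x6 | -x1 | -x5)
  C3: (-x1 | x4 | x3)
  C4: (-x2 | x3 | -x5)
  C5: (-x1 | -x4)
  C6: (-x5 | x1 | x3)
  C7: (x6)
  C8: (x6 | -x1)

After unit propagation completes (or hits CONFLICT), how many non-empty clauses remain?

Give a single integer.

unit clause [-2] forces x2=F; simplify:
  satisfied 2 clause(s); 6 remain; assigned so far: [2]
unit clause [6] forces x6=T; simplify:
  drop -6 from [-6, -1, -5] -> [-1, -5]
  satisfied 2 clause(s); 4 remain; assigned so far: [2, 6]

Answer: 4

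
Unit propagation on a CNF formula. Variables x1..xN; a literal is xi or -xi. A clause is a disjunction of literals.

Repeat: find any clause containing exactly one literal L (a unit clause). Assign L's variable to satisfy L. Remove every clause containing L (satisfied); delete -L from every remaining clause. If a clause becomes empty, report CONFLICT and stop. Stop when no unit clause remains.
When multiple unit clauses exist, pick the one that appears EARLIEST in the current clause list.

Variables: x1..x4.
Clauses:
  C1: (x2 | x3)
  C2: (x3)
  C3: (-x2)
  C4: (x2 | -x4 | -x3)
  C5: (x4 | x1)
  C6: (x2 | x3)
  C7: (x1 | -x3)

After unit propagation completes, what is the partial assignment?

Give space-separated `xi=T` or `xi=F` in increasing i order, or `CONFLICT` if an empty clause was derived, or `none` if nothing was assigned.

unit clause [3] forces x3=T; simplify:
  drop -3 from [2, -4, -3] -> [2, -4]
  drop -3 from [1, -3] -> [1]
  satisfied 3 clause(s); 4 remain; assigned so far: [3]
unit clause [-2] forces x2=F; simplify:
  drop 2 from [2, -4] -> [-4]
  satisfied 1 clause(s); 3 remain; assigned so far: [2, 3]
unit clause [-4] forces x4=F; simplify:
  drop 4 from [4, 1] -> [1]
  satisfied 1 clause(s); 2 remain; assigned so far: [2, 3, 4]
unit clause [1] forces x1=T; simplify:
  satisfied 2 clause(s); 0 remain; assigned so far: [1, 2, 3, 4]

Answer: x1=T x2=F x3=T x4=F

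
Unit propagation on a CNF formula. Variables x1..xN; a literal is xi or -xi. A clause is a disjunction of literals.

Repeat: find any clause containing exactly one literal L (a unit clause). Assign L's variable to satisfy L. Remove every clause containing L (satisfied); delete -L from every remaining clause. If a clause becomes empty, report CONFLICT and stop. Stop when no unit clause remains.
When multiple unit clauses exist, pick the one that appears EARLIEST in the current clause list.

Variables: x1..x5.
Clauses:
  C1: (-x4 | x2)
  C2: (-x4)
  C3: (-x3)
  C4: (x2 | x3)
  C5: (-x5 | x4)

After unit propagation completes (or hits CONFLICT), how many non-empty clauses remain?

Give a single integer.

unit clause [-4] forces x4=F; simplify:
  drop 4 from [-5, 4] -> [-5]
  satisfied 2 clause(s); 3 remain; assigned so far: [4]
unit clause [-3] forces x3=F; simplify:
  drop 3 from [2, 3] -> [2]
  satisfied 1 clause(s); 2 remain; assigned so far: [3, 4]
unit clause [2] forces x2=T; simplify:
  satisfied 1 clause(s); 1 remain; assigned so far: [2, 3, 4]
unit clause [-5] forces x5=F; simplify:
  satisfied 1 clause(s); 0 remain; assigned so far: [2, 3, 4, 5]

Answer: 0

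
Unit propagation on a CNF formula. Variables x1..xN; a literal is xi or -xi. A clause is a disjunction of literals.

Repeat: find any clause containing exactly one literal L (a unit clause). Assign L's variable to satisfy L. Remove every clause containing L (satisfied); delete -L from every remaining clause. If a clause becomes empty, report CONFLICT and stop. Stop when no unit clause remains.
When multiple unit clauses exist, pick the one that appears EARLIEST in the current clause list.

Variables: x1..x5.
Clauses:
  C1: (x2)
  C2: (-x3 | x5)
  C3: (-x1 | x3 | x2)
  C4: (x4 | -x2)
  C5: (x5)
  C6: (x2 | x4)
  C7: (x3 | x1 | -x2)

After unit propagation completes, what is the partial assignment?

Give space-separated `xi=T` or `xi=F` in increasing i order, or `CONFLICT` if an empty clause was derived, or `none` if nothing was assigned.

Answer: x2=T x4=T x5=T

Derivation:
unit clause [2] forces x2=T; simplify:
  drop -2 from [4, -2] -> [4]
  drop -2 from [3, 1, -2] -> [3, 1]
  satisfied 3 clause(s); 4 remain; assigned so far: [2]
unit clause [4] forces x4=T; simplify:
  satisfied 1 clause(s); 3 remain; assigned so far: [2, 4]
unit clause [5] forces x5=T; simplify:
  satisfied 2 clause(s); 1 remain; assigned so far: [2, 4, 5]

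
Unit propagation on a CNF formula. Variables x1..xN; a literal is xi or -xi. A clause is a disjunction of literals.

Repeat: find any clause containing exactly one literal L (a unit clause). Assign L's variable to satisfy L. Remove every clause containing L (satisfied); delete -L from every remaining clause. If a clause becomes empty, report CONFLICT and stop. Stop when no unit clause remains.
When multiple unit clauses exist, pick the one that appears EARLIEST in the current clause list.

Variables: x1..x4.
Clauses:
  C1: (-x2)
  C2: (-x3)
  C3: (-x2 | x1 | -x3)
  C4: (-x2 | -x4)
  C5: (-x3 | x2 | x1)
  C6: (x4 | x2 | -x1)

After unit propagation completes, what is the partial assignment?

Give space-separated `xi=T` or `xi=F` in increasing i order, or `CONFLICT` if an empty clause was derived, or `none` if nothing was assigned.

Answer: x2=F x3=F

Derivation:
unit clause [-2] forces x2=F; simplify:
  drop 2 from [-3, 2, 1] -> [-3, 1]
  drop 2 from [4, 2, -1] -> [4, -1]
  satisfied 3 clause(s); 3 remain; assigned so far: [2]
unit clause [-3] forces x3=F; simplify:
  satisfied 2 clause(s); 1 remain; assigned so far: [2, 3]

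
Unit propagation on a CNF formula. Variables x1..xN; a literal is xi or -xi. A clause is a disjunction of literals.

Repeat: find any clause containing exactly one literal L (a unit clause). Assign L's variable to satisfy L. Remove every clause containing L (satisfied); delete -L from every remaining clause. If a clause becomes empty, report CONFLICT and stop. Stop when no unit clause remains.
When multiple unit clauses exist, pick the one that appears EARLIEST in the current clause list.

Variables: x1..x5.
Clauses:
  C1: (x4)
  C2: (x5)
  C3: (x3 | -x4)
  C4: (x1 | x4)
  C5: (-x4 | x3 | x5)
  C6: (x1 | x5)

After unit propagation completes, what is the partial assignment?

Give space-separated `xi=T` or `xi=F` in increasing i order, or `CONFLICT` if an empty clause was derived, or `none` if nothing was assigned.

unit clause [4] forces x4=T; simplify:
  drop -4 from [3, -4] -> [3]
  drop -4 from [-4, 3, 5] -> [3, 5]
  satisfied 2 clause(s); 4 remain; assigned so far: [4]
unit clause [5] forces x5=T; simplify:
  satisfied 3 clause(s); 1 remain; assigned so far: [4, 5]
unit clause [3] forces x3=T; simplify:
  satisfied 1 clause(s); 0 remain; assigned so far: [3, 4, 5]

Answer: x3=T x4=T x5=T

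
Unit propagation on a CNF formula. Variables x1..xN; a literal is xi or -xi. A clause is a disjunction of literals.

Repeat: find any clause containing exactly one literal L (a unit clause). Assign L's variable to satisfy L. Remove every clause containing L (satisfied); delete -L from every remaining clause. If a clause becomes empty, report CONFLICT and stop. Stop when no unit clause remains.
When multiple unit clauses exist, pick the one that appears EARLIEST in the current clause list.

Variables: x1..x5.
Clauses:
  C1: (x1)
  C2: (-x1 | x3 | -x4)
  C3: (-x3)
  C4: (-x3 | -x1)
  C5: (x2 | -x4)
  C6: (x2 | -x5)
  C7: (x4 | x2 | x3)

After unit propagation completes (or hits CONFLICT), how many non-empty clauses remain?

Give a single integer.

unit clause [1] forces x1=T; simplify:
  drop -1 from [-1, 3, -4] -> [3, -4]
  drop -1 from [-3, -1] -> [-3]
  satisfied 1 clause(s); 6 remain; assigned so far: [1]
unit clause [-3] forces x3=F; simplify:
  drop 3 from [3, -4] -> [-4]
  drop 3 from [4, 2, 3] -> [4, 2]
  satisfied 2 clause(s); 4 remain; assigned so far: [1, 3]
unit clause [-4] forces x4=F; simplify:
  drop 4 from [4, 2] -> [2]
  satisfied 2 clause(s); 2 remain; assigned so far: [1, 3, 4]
unit clause [2] forces x2=T; simplify:
  satisfied 2 clause(s); 0 remain; assigned so far: [1, 2, 3, 4]

Answer: 0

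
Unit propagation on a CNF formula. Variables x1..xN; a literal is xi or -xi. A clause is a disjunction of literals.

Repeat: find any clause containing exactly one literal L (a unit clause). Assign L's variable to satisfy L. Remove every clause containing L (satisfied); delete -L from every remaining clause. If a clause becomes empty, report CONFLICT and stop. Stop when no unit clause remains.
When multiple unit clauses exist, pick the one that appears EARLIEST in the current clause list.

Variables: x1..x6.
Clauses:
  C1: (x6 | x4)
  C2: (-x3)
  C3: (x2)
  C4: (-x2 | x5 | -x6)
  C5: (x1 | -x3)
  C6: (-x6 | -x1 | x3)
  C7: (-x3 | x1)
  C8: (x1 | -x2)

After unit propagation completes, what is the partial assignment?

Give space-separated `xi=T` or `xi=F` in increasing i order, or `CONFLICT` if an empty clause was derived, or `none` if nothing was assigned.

Answer: x1=T x2=T x3=F x4=T x6=F

Derivation:
unit clause [-3] forces x3=F; simplify:
  drop 3 from [-6, -1, 3] -> [-6, -1]
  satisfied 3 clause(s); 5 remain; assigned so far: [3]
unit clause [2] forces x2=T; simplify:
  drop -2 from [-2, 5, -6] -> [5, -6]
  drop -2 from [1, -2] -> [1]
  satisfied 1 clause(s); 4 remain; assigned so far: [2, 3]
unit clause [1] forces x1=T; simplify:
  drop -1 from [-6, -1] -> [-6]
  satisfied 1 clause(s); 3 remain; assigned so far: [1, 2, 3]
unit clause [-6] forces x6=F; simplify:
  drop 6 from [6, 4] -> [4]
  satisfied 2 clause(s); 1 remain; assigned so far: [1, 2, 3, 6]
unit clause [4] forces x4=T; simplify:
  satisfied 1 clause(s); 0 remain; assigned so far: [1, 2, 3, 4, 6]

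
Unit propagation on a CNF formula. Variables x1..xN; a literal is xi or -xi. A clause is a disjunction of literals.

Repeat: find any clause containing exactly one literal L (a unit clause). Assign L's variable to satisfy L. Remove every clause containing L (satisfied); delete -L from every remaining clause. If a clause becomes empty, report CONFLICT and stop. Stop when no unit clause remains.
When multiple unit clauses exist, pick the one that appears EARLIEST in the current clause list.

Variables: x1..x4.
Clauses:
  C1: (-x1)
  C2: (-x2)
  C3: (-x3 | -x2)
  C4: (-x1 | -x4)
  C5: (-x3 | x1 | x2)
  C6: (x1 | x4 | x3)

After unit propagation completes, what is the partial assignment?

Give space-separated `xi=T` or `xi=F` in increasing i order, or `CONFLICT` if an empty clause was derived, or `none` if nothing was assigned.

Answer: x1=F x2=F x3=F x4=T

Derivation:
unit clause [-1] forces x1=F; simplify:
  drop 1 from [-3, 1, 2] -> [-3, 2]
  drop 1 from [1, 4, 3] -> [4, 3]
  satisfied 2 clause(s); 4 remain; assigned so far: [1]
unit clause [-2] forces x2=F; simplify:
  drop 2 from [-3, 2] -> [-3]
  satisfied 2 clause(s); 2 remain; assigned so far: [1, 2]
unit clause [-3] forces x3=F; simplify:
  drop 3 from [4, 3] -> [4]
  satisfied 1 clause(s); 1 remain; assigned so far: [1, 2, 3]
unit clause [4] forces x4=T; simplify:
  satisfied 1 clause(s); 0 remain; assigned so far: [1, 2, 3, 4]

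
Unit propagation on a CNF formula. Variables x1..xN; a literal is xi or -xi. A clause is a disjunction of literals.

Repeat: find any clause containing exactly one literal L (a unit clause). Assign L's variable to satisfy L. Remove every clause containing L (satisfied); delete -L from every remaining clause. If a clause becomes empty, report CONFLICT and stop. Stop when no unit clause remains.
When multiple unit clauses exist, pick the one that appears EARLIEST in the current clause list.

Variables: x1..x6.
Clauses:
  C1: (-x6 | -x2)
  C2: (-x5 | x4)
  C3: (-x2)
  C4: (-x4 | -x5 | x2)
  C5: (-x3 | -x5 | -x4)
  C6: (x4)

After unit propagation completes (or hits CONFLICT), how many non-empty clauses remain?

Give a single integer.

unit clause [-2] forces x2=F; simplify:
  drop 2 from [-4, -5, 2] -> [-4, -5]
  satisfied 2 clause(s); 4 remain; assigned so far: [2]
unit clause [4] forces x4=T; simplify:
  drop -4 from [-4, -5] -> [-5]
  drop -4 from [-3, -5, -4] -> [-3, -5]
  satisfied 2 clause(s); 2 remain; assigned so far: [2, 4]
unit clause [-5] forces x5=F; simplify:
  satisfied 2 clause(s); 0 remain; assigned so far: [2, 4, 5]

Answer: 0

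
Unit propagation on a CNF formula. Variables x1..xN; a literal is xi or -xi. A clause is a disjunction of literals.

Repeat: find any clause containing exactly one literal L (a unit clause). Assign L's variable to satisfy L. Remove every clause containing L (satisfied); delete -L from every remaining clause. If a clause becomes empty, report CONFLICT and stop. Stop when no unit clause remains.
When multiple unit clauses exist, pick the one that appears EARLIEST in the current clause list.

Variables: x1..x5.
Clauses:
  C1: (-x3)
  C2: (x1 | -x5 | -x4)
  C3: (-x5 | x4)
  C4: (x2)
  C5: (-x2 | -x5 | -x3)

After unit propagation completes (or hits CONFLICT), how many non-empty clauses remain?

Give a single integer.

unit clause [-3] forces x3=F; simplify:
  satisfied 2 clause(s); 3 remain; assigned so far: [3]
unit clause [2] forces x2=T; simplify:
  satisfied 1 clause(s); 2 remain; assigned so far: [2, 3]

Answer: 2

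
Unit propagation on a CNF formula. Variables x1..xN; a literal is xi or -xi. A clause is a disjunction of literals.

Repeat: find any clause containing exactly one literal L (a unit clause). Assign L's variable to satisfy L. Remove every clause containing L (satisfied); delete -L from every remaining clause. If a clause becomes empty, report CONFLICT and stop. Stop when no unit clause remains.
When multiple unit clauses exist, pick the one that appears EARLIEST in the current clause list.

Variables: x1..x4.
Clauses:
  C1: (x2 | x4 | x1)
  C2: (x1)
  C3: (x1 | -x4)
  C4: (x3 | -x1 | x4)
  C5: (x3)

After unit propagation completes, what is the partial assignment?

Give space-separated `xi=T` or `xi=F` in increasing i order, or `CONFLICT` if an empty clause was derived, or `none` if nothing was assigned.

Answer: x1=T x3=T

Derivation:
unit clause [1] forces x1=T; simplify:
  drop -1 from [3, -1, 4] -> [3, 4]
  satisfied 3 clause(s); 2 remain; assigned so far: [1]
unit clause [3] forces x3=T; simplify:
  satisfied 2 clause(s); 0 remain; assigned so far: [1, 3]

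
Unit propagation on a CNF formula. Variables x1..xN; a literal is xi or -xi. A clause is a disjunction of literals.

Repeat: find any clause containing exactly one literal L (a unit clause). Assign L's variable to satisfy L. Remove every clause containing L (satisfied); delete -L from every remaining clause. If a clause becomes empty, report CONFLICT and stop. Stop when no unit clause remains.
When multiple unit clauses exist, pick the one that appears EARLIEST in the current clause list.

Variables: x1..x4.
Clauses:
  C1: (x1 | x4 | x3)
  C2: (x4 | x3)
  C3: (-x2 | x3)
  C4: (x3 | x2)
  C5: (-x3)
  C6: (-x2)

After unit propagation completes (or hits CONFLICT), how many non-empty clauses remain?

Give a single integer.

unit clause [-3] forces x3=F; simplify:
  drop 3 from [1, 4, 3] -> [1, 4]
  drop 3 from [4, 3] -> [4]
  drop 3 from [-2, 3] -> [-2]
  drop 3 from [3, 2] -> [2]
  satisfied 1 clause(s); 5 remain; assigned so far: [3]
unit clause [4] forces x4=T; simplify:
  satisfied 2 clause(s); 3 remain; assigned so far: [3, 4]
unit clause [-2] forces x2=F; simplify:
  drop 2 from [2] -> [] (empty!)
  satisfied 2 clause(s); 1 remain; assigned so far: [2, 3, 4]
CONFLICT (empty clause)

Answer: 0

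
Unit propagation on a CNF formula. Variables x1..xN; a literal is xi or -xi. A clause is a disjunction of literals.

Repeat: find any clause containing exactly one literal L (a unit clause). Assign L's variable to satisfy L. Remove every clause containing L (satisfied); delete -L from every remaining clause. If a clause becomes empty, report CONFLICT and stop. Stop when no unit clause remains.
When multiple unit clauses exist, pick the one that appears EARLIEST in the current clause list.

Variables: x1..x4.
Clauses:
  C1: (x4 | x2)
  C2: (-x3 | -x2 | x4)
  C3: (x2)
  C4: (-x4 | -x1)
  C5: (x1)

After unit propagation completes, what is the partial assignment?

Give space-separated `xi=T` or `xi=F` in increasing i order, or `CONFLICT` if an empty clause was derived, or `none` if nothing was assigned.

Answer: x1=T x2=T x3=F x4=F

Derivation:
unit clause [2] forces x2=T; simplify:
  drop -2 from [-3, -2, 4] -> [-3, 4]
  satisfied 2 clause(s); 3 remain; assigned so far: [2]
unit clause [1] forces x1=T; simplify:
  drop -1 from [-4, -1] -> [-4]
  satisfied 1 clause(s); 2 remain; assigned so far: [1, 2]
unit clause [-4] forces x4=F; simplify:
  drop 4 from [-3, 4] -> [-3]
  satisfied 1 clause(s); 1 remain; assigned so far: [1, 2, 4]
unit clause [-3] forces x3=F; simplify:
  satisfied 1 clause(s); 0 remain; assigned so far: [1, 2, 3, 4]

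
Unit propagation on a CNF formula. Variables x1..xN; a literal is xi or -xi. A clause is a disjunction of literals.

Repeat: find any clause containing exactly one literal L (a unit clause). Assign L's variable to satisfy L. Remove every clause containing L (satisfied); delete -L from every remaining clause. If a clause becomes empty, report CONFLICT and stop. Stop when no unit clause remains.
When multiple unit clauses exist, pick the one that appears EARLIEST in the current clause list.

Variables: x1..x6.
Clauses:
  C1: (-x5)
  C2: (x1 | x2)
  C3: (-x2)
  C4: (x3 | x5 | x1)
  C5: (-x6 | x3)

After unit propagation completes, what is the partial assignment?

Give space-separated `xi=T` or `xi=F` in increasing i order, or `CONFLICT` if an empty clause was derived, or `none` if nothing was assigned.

Answer: x1=T x2=F x5=F

Derivation:
unit clause [-5] forces x5=F; simplify:
  drop 5 from [3, 5, 1] -> [3, 1]
  satisfied 1 clause(s); 4 remain; assigned so far: [5]
unit clause [-2] forces x2=F; simplify:
  drop 2 from [1, 2] -> [1]
  satisfied 1 clause(s); 3 remain; assigned so far: [2, 5]
unit clause [1] forces x1=T; simplify:
  satisfied 2 clause(s); 1 remain; assigned so far: [1, 2, 5]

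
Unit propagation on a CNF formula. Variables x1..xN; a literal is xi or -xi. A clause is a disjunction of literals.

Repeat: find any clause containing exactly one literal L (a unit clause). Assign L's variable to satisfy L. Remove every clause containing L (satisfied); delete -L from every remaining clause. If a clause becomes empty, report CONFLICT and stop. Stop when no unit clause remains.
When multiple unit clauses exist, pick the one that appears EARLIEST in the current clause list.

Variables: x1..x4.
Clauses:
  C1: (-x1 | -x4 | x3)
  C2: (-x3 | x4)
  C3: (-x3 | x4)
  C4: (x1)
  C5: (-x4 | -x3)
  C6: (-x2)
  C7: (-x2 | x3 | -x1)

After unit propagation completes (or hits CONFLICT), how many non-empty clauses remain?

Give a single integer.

unit clause [1] forces x1=T; simplify:
  drop -1 from [-1, -4, 3] -> [-4, 3]
  drop -1 from [-2, 3, -1] -> [-2, 3]
  satisfied 1 clause(s); 6 remain; assigned so far: [1]
unit clause [-2] forces x2=F; simplify:
  satisfied 2 clause(s); 4 remain; assigned so far: [1, 2]

Answer: 4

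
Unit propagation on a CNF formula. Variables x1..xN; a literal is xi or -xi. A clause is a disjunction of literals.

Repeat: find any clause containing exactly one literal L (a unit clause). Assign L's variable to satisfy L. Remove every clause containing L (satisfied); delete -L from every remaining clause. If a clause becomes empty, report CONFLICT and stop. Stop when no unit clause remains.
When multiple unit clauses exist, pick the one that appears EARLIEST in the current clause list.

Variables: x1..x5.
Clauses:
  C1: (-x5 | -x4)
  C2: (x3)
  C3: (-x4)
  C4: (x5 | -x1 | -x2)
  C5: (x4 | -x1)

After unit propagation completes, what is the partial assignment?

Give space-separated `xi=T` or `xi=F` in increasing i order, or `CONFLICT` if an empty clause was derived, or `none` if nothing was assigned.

unit clause [3] forces x3=T; simplify:
  satisfied 1 clause(s); 4 remain; assigned so far: [3]
unit clause [-4] forces x4=F; simplify:
  drop 4 from [4, -1] -> [-1]
  satisfied 2 clause(s); 2 remain; assigned so far: [3, 4]
unit clause [-1] forces x1=F; simplify:
  satisfied 2 clause(s); 0 remain; assigned so far: [1, 3, 4]

Answer: x1=F x3=T x4=F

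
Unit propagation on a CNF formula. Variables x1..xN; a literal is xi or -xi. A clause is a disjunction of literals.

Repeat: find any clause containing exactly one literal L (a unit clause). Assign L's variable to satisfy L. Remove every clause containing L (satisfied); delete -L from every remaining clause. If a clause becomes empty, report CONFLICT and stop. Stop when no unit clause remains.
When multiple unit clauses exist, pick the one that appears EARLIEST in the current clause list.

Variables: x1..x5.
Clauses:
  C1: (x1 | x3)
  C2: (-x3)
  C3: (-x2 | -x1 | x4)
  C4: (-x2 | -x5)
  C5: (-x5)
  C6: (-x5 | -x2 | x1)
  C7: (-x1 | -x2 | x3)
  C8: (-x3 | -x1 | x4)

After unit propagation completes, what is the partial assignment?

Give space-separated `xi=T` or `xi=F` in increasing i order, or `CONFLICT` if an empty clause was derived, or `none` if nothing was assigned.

Answer: x1=T x2=F x3=F x5=F

Derivation:
unit clause [-3] forces x3=F; simplify:
  drop 3 from [1, 3] -> [1]
  drop 3 from [-1, -2, 3] -> [-1, -2]
  satisfied 2 clause(s); 6 remain; assigned so far: [3]
unit clause [1] forces x1=T; simplify:
  drop -1 from [-2, -1, 4] -> [-2, 4]
  drop -1 from [-1, -2] -> [-2]
  satisfied 2 clause(s); 4 remain; assigned so far: [1, 3]
unit clause [-5] forces x5=F; simplify:
  satisfied 2 clause(s); 2 remain; assigned so far: [1, 3, 5]
unit clause [-2] forces x2=F; simplify:
  satisfied 2 clause(s); 0 remain; assigned so far: [1, 2, 3, 5]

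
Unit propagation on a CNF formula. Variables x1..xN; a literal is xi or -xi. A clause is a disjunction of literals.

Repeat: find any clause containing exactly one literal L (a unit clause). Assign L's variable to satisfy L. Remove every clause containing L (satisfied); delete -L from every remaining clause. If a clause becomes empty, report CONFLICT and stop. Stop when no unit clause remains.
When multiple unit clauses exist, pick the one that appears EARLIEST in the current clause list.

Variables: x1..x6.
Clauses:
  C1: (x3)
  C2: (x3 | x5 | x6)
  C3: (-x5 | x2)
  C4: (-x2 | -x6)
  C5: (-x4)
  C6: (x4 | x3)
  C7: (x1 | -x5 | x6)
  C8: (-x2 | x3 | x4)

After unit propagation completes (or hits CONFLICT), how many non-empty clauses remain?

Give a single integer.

Answer: 3

Derivation:
unit clause [3] forces x3=T; simplify:
  satisfied 4 clause(s); 4 remain; assigned so far: [3]
unit clause [-4] forces x4=F; simplify:
  satisfied 1 clause(s); 3 remain; assigned so far: [3, 4]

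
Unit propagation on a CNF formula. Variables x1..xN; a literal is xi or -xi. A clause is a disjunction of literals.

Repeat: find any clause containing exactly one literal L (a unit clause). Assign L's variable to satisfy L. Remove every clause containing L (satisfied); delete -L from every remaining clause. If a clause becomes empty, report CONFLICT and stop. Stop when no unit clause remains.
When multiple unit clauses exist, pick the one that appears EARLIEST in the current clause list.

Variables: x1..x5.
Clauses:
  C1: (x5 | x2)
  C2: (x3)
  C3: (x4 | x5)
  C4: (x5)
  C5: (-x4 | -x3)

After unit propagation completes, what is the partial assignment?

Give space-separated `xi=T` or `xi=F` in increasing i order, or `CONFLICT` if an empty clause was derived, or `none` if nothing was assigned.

unit clause [3] forces x3=T; simplify:
  drop -3 from [-4, -3] -> [-4]
  satisfied 1 clause(s); 4 remain; assigned so far: [3]
unit clause [5] forces x5=T; simplify:
  satisfied 3 clause(s); 1 remain; assigned so far: [3, 5]
unit clause [-4] forces x4=F; simplify:
  satisfied 1 clause(s); 0 remain; assigned so far: [3, 4, 5]

Answer: x3=T x4=F x5=T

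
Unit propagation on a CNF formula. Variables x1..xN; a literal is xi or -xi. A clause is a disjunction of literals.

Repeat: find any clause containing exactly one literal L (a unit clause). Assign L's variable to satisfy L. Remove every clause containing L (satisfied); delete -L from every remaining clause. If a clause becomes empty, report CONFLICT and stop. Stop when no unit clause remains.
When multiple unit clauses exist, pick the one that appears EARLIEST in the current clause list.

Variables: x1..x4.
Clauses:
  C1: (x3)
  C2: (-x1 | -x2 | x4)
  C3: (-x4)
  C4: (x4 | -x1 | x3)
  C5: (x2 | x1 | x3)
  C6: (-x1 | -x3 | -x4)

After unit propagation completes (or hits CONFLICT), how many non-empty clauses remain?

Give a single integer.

unit clause [3] forces x3=T; simplify:
  drop -3 from [-1, -3, -4] -> [-1, -4]
  satisfied 3 clause(s); 3 remain; assigned so far: [3]
unit clause [-4] forces x4=F; simplify:
  drop 4 from [-1, -2, 4] -> [-1, -2]
  satisfied 2 clause(s); 1 remain; assigned so far: [3, 4]

Answer: 1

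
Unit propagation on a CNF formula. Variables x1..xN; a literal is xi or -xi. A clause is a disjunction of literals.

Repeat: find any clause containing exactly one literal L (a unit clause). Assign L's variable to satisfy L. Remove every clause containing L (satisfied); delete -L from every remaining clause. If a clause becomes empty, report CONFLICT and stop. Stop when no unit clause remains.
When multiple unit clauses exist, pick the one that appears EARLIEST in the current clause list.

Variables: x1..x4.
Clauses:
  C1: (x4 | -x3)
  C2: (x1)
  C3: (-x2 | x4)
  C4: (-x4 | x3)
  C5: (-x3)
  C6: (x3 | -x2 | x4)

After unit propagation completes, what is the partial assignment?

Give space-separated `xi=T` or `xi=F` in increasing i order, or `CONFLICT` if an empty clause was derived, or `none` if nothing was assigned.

Answer: x1=T x2=F x3=F x4=F

Derivation:
unit clause [1] forces x1=T; simplify:
  satisfied 1 clause(s); 5 remain; assigned so far: [1]
unit clause [-3] forces x3=F; simplify:
  drop 3 from [-4, 3] -> [-4]
  drop 3 from [3, -2, 4] -> [-2, 4]
  satisfied 2 clause(s); 3 remain; assigned so far: [1, 3]
unit clause [-4] forces x4=F; simplify:
  drop 4 from [-2, 4] -> [-2]
  drop 4 from [-2, 4] -> [-2]
  satisfied 1 clause(s); 2 remain; assigned so far: [1, 3, 4]
unit clause [-2] forces x2=F; simplify:
  satisfied 2 clause(s); 0 remain; assigned so far: [1, 2, 3, 4]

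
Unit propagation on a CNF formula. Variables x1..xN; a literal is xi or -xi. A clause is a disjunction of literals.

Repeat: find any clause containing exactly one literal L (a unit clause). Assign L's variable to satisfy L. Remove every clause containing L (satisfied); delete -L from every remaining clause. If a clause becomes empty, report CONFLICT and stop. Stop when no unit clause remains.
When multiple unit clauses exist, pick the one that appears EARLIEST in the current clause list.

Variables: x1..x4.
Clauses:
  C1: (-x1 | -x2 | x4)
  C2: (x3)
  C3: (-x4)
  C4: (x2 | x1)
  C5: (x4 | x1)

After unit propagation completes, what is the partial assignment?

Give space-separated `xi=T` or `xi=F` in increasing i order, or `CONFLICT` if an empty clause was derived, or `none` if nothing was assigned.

Answer: x1=T x2=F x3=T x4=F

Derivation:
unit clause [3] forces x3=T; simplify:
  satisfied 1 clause(s); 4 remain; assigned so far: [3]
unit clause [-4] forces x4=F; simplify:
  drop 4 from [-1, -2, 4] -> [-1, -2]
  drop 4 from [4, 1] -> [1]
  satisfied 1 clause(s); 3 remain; assigned so far: [3, 4]
unit clause [1] forces x1=T; simplify:
  drop -1 from [-1, -2] -> [-2]
  satisfied 2 clause(s); 1 remain; assigned so far: [1, 3, 4]
unit clause [-2] forces x2=F; simplify:
  satisfied 1 clause(s); 0 remain; assigned so far: [1, 2, 3, 4]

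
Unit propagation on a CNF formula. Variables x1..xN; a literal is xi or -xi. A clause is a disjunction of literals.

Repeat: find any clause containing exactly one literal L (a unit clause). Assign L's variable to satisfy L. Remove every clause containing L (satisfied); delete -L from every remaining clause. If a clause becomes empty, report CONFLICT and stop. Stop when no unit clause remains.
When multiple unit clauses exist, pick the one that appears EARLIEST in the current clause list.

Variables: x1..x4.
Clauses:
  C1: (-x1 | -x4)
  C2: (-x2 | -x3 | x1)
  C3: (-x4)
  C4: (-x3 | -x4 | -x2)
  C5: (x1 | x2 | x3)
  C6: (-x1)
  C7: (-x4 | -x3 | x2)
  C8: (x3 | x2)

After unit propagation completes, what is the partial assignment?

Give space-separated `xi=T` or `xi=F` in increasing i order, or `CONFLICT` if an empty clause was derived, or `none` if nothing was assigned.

unit clause [-4] forces x4=F; simplify:
  satisfied 4 clause(s); 4 remain; assigned so far: [4]
unit clause [-1] forces x1=F; simplify:
  drop 1 from [-2, -3, 1] -> [-2, -3]
  drop 1 from [1, 2, 3] -> [2, 3]
  satisfied 1 clause(s); 3 remain; assigned so far: [1, 4]

Answer: x1=F x4=F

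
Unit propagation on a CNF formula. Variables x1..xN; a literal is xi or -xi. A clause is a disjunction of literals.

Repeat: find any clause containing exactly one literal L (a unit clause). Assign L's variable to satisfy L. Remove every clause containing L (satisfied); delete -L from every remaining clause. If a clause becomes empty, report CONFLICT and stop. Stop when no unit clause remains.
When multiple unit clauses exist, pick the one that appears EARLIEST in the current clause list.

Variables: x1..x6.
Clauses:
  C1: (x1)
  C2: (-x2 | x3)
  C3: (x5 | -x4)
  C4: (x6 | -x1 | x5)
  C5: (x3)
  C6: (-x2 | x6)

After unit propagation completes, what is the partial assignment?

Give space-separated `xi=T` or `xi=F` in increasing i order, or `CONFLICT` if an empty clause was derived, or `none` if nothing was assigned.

Answer: x1=T x3=T

Derivation:
unit clause [1] forces x1=T; simplify:
  drop -1 from [6, -1, 5] -> [6, 5]
  satisfied 1 clause(s); 5 remain; assigned so far: [1]
unit clause [3] forces x3=T; simplify:
  satisfied 2 clause(s); 3 remain; assigned so far: [1, 3]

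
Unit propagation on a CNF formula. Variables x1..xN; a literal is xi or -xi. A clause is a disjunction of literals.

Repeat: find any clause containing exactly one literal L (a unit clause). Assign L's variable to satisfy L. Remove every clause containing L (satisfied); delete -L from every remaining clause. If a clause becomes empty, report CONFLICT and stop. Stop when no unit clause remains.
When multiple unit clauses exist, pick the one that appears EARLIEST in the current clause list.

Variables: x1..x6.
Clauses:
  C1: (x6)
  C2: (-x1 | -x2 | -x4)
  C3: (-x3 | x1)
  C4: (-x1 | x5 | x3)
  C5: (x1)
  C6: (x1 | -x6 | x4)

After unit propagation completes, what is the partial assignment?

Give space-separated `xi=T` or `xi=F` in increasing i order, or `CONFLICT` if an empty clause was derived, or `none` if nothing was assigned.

unit clause [6] forces x6=T; simplify:
  drop -6 from [1, -6, 4] -> [1, 4]
  satisfied 1 clause(s); 5 remain; assigned so far: [6]
unit clause [1] forces x1=T; simplify:
  drop -1 from [-1, -2, -4] -> [-2, -4]
  drop -1 from [-1, 5, 3] -> [5, 3]
  satisfied 3 clause(s); 2 remain; assigned so far: [1, 6]

Answer: x1=T x6=T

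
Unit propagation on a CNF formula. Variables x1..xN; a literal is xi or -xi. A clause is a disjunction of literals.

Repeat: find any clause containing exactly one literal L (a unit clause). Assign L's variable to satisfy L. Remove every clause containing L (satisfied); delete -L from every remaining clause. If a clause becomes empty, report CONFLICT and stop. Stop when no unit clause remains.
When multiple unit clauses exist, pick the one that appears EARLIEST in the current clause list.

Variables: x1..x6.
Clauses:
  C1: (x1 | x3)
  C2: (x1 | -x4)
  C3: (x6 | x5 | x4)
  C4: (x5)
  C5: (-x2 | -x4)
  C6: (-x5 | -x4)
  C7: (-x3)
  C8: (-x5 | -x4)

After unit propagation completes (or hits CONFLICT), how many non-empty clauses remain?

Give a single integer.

Answer: 0

Derivation:
unit clause [5] forces x5=T; simplify:
  drop -5 from [-5, -4] -> [-4]
  drop -5 from [-5, -4] -> [-4]
  satisfied 2 clause(s); 6 remain; assigned so far: [5]
unit clause [-4] forces x4=F; simplify:
  satisfied 4 clause(s); 2 remain; assigned so far: [4, 5]
unit clause [-3] forces x3=F; simplify:
  drop 3 from [1, 3] -> [1]
  satisfied 1 clause(s); 1 remain; assigned so far: [3, 4, 5]
unit clause [1] forces x1=T; simplify:
  satisfied 1 clause(s); 0 remain; assigned so far: [1, 3, 4, 5]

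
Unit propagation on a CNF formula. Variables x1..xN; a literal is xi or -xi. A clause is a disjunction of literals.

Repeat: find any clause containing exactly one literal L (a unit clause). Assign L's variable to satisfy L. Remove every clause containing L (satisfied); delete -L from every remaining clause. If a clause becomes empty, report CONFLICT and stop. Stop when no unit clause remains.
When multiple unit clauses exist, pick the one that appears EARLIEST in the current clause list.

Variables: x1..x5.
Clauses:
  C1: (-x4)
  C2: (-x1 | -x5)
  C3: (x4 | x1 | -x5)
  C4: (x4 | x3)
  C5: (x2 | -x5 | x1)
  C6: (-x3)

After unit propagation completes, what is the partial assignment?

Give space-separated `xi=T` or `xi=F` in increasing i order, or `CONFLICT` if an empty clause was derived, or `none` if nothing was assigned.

Answer: CONFLICT

Derivation:
unit clause [-4] forces x4=F; simplify:
  drop 4 from [4, 1, -5] -> [1, -5]
  drop 4 from [4, 3] -> [3]
  satisfied 1 clause(s); 5 remain; assigned so far: [4]
unit clause [3] forces x3=T; simplify:
  drop -3 from [-3] -> [] (empty!)
  satisfied 1 clause(s); 4 remain; assigned so far: [3, 4]
CONFLICT (empty clause)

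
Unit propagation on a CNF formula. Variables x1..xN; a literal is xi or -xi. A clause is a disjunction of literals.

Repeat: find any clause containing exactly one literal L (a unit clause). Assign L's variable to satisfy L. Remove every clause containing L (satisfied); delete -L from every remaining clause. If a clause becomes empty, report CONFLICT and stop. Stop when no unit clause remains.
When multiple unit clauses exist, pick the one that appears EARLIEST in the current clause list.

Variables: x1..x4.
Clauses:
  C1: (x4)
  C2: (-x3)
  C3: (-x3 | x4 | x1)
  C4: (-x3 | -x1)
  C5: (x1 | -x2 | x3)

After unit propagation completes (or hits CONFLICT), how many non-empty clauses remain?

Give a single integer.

unit clause [4] forces x4=T; simplify:
  satisfied 2 clause(s); 3 remain; assigned so far: [4]
unit clause [-3] forces x3=F; simplify:
  drop 3 from [1, -2, 3] -> [1, -2]
  satisfied 2 clause(s); 1 remain; assigned so far: [3, 4]

Answer: 1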